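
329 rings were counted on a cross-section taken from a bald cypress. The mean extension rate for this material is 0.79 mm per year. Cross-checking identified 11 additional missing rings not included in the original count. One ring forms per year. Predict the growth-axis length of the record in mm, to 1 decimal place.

After corrections the count is 329 + 11 = 340 rings.
340 years at 0.79 mm/year gives 0.79 × 340 = 268.6 mm.

268.6 mm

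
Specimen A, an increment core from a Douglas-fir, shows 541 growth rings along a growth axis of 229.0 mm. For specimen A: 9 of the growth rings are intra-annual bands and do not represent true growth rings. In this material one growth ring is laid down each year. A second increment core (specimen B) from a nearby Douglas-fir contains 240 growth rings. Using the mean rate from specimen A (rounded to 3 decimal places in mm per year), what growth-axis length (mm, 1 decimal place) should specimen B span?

Specimen A: true growth ring count = 541 − 9 = 532.
A: Mean rate = 229.0 mm / 532 years ≈ 0.430 mm/yr.
Length of B = 0.430 × 240 = 103.2 mm.

103.2 mm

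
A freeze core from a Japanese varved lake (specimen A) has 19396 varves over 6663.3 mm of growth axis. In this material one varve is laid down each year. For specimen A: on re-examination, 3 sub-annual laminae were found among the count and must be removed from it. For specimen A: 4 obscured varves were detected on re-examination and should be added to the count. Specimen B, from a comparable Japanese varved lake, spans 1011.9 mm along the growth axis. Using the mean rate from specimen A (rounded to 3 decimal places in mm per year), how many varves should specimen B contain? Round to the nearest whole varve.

Specimen A: true varve count = 19396 − 3 + 4 = 19397.
A: 6663.3 mm over 19397 years gives 6663.3 / 19397 ≈ 0.344 mm/year.
For B, 1011.9 / 0.344 = 2941.57 years ≈ 2942 varves.

2942 varves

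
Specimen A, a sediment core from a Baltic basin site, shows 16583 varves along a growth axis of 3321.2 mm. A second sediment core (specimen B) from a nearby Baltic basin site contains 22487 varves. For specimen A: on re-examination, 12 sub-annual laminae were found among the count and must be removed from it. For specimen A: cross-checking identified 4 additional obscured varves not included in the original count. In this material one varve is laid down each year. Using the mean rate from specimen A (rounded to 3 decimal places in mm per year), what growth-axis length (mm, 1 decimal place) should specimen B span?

Specimen A: true varve count = 16583 − 12 + 4 = 16575.
A: Extension rate ≈ 3321.2 / 16575 = 0.200 mm/yr.
Length of B = 0.200 × 22487 = 4497.4 mm.

4497.4 mm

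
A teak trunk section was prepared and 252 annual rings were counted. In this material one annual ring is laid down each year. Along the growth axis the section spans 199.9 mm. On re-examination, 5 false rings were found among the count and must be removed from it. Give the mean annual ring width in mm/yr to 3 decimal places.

After corrections the count is 252 − 5 = 247 annual rings.
199.9 mm over 247 years gives 199.9 / 247 ≈ 0.809 mm/yr.

0.809 mm/yr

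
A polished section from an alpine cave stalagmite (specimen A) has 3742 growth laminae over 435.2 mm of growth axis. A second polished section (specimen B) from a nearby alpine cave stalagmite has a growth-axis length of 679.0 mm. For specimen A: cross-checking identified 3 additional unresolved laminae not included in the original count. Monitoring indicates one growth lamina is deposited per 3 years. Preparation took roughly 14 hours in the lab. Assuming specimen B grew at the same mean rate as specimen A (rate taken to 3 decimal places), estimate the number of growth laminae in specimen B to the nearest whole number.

Specimen A: true growth lamina count = 3742 + 3 = 3745.
Specimen A: multiplying by 3 years per growth lamina: 3745 × 3 = 11235 years.
A: Mean rate = 435.2 mm / 11235 years ≈ 0.039 mm per year.
Specimen B: 679.0 mm / 0.039 mm per year = 17410.26 years; at 3 years per growth lamina that is 17410.26 / 3 ≈ 5803 growth laminae.

5803 growth laminae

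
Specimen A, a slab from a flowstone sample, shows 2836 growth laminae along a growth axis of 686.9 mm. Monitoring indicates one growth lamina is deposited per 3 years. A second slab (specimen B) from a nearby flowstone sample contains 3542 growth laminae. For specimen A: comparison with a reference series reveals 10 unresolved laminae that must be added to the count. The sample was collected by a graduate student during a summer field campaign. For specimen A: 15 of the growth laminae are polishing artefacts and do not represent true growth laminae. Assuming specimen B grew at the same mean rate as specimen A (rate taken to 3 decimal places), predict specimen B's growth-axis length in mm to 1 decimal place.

Specimen A: correcting the raw count gives 2836 − 15 + 10 = 2831 true growth laminae.
Specimen A: multiplying by 3 years per growth lamina: 2831 × 3 = 8493 years.
A: Mean rate = 686.9 mm / 8493 years ≈ 0.081 mm/yr.
Specimen B: at 3 years per growth lamina, 3542 × 3 = 10626 years. B's length ≈ 0.081 × 10626 = 860.7 mm.

860.7 mm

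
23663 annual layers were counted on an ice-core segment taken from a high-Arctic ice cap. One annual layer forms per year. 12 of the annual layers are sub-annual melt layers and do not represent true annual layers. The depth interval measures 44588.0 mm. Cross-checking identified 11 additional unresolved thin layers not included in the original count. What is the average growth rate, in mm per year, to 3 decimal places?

Correcting the raw count gives 23663 − 12 + 11 = 23662 true annual layers.
Extension rate ≈ 44588.0 / 23662 = 1.884 mm per year.

1.884 mm per year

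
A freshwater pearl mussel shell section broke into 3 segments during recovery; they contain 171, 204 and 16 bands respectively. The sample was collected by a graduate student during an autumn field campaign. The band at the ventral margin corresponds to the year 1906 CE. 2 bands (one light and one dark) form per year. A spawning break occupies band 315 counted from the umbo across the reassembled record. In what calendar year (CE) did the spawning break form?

1868 CE

Total bands = 171 + 204 + 16 = 391.
The spawning break sits at band 315 from the umbo, so 391 − 315 = 76 bands formed after it.
Dividing by 2 bands per year: 76 / 2 = 38 years.
The band at the ventral margin is 1906 CE, so the spawning break dates to 1906 − 38 = 1868 CE.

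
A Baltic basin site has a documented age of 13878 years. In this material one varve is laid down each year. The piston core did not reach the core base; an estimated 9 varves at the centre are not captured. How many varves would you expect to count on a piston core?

13869 varves

One varve per year gives 13878 varves over 13878 years.
Less the 9 uncaptured varves: 13878 − 9 = 13869.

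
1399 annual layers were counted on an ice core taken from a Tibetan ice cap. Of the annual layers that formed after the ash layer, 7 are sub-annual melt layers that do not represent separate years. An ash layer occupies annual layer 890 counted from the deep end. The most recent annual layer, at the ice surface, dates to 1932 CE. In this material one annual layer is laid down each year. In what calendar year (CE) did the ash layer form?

1430 CE

Between annual layer 890 and the ice surface there are 1399 − 890 = 509 annual layers.
Excluding 7 false annual layers: 509 − 7 = 502.
Counting back 502 years from 1932 CE places the ash layer in 1932 − 502 = 1430 CE.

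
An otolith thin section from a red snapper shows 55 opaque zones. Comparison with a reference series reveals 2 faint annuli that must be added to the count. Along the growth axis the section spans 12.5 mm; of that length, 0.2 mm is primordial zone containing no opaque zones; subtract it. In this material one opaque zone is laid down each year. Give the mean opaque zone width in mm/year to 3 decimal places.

True opaque zone count = 55 + 2 = 57.
Net length = 12.5 − 0.2 = 12.3 mm.
Extension rate ≈ 12.3 / 57 = 0.216 mm/year.

0.216 mm/year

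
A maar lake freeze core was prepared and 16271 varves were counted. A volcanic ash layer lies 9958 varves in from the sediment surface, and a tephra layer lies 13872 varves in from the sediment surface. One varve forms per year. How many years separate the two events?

3914 years

Separation: 13872 − 9958 = 3914 varves.
At one varve per year, 3914 years elapsed between them.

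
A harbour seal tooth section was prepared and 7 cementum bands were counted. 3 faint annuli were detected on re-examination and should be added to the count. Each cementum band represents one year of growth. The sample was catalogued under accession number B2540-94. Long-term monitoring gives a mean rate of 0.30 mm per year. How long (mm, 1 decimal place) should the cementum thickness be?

3.0 mm

True cementum band count = 7 + 3 = 10.
Predicted length = 0.30 mm/year × 10 years = 3.0 mm.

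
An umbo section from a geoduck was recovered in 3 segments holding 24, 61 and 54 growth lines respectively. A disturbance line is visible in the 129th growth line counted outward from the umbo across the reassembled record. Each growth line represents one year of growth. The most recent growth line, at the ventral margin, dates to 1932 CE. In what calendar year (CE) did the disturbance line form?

1922 CE

Total growth lines = 24 + 61 + 54 = 139.
139 − 129 = 10 growth lines lie beyond the disturbance line toward the ventral margin.
Counting back 10 years from 1932 CE places the disturbance line in 1932 − 10 = 1922 CE.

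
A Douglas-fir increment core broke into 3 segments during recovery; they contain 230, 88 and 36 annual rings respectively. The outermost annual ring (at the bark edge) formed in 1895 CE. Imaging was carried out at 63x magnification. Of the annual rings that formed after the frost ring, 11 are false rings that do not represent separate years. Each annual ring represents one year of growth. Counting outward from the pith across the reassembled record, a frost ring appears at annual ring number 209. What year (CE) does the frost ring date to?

1761 CE

Total annual rings = 230 + 88 + 36 = 354.
The frost ring sits at annual ring 209 from the pith, so 354 − 209 = 145 annual rings formed after it.
145 − 11 false = 134 true annual rings after the frost ring.
Counting back 134 years from 1895 CE places the frost ring in 1895 − 134 = 1761 CE.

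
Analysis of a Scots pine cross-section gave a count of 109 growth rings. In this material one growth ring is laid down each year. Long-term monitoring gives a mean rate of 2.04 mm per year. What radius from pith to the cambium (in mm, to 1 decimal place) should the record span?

222.4 mm

109 years of growth are recorded.
Predicted length = 2.04 mm/year × 109 years = 222.4 mm.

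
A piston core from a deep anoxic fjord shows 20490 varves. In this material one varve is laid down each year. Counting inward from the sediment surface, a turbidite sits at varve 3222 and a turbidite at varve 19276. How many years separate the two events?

16054 yr

Separation: 19276 − 3222 = 16054 varves.
At one varve per year, 16054 years elapsed between them.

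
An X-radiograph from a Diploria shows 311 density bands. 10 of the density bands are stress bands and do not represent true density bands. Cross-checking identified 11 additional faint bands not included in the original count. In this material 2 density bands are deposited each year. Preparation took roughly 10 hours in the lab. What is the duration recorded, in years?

156 yr

True density band count = 311 − 10 + 11 = 312.
With 2 density bands per year, 312 / 2 = 156 years.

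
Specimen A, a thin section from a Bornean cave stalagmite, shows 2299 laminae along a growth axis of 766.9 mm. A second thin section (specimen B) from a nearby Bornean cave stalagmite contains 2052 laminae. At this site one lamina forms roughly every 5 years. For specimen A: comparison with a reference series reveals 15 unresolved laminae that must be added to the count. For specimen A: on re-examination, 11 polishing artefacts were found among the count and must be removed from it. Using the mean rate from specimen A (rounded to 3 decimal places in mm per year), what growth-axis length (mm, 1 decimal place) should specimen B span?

Specimen A: adjusted count: 2299 − 11 + 15 = 2303 laminae.
Specimen A: 2303 laminae at 5 years each span 2303 × 5 = 11515 years.
A: Mean rate = 766.9 mm / 11515 years ≈ 0.067 mm per year.
Specimen B: 2052 laminae at 5 years each span 2052 × 5 = 10260 years. Length of B = 0.067 × 10260 = 687.4 mm.

687.4 mm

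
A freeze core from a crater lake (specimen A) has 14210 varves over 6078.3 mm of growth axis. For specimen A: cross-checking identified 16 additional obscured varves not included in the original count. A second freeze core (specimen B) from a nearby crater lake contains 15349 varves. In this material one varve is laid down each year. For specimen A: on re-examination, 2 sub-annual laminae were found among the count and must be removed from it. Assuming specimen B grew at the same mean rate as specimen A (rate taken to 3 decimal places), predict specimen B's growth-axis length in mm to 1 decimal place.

Specimen A: true varve count = 14210 − 2 + 16 = 14224.
A: 6078.3 mm over 14224 years gives 6078.3 / 14224 ≈ 0.427 mm per year.
Length of B = 0.427 × 15349 = 6554.0 mm.

6554.0 mm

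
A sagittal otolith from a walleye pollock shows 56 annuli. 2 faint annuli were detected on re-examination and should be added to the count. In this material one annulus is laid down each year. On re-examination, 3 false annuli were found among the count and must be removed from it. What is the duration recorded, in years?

Correcting the raw count gives 56 − 3 + 2 = 55 true annuli.
With a one-to-one annulus periodicity this is 55 years.

55 yr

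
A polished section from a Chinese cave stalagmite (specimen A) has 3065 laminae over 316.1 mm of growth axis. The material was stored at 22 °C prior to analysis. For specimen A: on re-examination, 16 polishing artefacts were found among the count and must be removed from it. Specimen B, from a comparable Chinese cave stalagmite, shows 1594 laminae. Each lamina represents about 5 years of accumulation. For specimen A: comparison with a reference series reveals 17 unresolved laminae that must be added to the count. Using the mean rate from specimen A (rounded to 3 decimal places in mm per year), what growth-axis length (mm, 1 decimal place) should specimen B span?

167.4 mm

Specimen A: after corrections the count is 3065 − 16 + 17 = 3066 laminae.
Specimen A: 3066 laminae at 5 years each span 3066 × 5 = 15330 years.
A: 316.1 mm over 15330 years gives 316.1 / 15330 ≈ 0.021 mm/yr.
Specimen B: 1594 laminae at 5 years each span 1594 × 5 = 7970 years. Length of B = 0.021 × 7970 = 167.4 mm.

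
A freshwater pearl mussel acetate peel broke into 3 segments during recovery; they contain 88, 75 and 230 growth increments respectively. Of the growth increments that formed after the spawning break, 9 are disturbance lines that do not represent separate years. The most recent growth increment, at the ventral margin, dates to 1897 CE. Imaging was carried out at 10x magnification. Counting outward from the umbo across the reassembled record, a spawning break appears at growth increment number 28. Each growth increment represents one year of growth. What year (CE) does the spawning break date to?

Total growth increments = 88 + 75 + 230 = 393.
Between growth increment 28 and the ventral margin there are 393 − 28 = 365 growth increments.
365 − 9 false = 356 true growth increments after the spawning break.
Counting back 356 years from 1897 CE places the spawning break in 1897 − 356 = 1541 CE.

1541 CE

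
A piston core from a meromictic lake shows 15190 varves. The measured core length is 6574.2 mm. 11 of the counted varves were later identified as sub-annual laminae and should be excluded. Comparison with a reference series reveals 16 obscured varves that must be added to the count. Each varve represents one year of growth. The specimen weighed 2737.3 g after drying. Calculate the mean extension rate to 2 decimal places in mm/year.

0.43 mm/year

Adjusted count: 15190 − 11 + 16 = 15195 varves.
6574.2 mm over 15195 years gives 6574.2 / 15195 ≈ 0.43 mm/year.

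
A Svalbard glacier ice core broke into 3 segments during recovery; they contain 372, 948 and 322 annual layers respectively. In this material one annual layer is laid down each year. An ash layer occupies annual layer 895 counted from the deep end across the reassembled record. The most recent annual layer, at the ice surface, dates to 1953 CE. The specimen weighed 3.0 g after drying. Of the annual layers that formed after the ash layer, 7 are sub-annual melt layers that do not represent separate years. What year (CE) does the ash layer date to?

Total annual layers = 372 + 948 + 322 = 1642.
The ash layer sits at annual layer 895 from the deep end, so 1642 − 895 = 747 annual layers formed after it.
Removing the 7 false annual layers leaves 747 − 7 = 740 true annual layers beyond the ash layer.
The annual layer at the ice surface is 1953 CE, so the ash layer dates to 1953 − 740 = 1213 CE.

1213 CE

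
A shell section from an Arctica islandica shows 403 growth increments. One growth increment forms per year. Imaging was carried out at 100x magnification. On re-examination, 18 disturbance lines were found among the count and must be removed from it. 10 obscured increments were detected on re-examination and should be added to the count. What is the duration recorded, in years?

Correcting the raw count gives 403 − 18 + 10 = 395 true growth increments.
One growth increment per year makes the duration 395 years.

395 yr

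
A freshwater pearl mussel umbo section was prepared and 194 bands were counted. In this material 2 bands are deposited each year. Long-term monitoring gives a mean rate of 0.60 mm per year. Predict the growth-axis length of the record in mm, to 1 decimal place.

194 bands at 2 per year is 194 / 2 = 97 years.
Predicted length = 0.60 mm/year × 97 years = 58.2 mm.

58.2 mm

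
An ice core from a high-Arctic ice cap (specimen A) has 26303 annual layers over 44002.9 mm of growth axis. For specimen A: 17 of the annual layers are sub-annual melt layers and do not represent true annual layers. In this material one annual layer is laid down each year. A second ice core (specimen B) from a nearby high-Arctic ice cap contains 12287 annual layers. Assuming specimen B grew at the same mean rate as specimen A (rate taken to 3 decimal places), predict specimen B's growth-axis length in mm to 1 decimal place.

20568.4 mm

Specimen A: after corrections the count is 26303 − 17 = 26286 annual layers.
A: Mean rate = 44002.9 mm / 26286 years ≈ 1.674 mm/year.
For B, 1.674 mm/year × 12287 years = 20568.4 mm.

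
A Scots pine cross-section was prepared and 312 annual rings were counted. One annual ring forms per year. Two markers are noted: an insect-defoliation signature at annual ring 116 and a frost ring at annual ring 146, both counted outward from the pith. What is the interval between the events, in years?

30 years

146 − 116 = 30 annual rings lie between the two events.
That is 30 years at one annual ring per year.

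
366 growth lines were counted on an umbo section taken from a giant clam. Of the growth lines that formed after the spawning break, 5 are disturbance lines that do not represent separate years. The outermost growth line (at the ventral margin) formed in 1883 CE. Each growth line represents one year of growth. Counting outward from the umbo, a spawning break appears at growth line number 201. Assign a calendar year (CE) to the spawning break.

1723 CE

The spawning break sits at growth line 201 from the umbo, so 366 − 201 = 165 growth lines formed after it.
Removing the 5 false growth lines leaves 165 − 5 = 160 true growth lines beyond the spawning break.
1883 − 160 = 1723 CE.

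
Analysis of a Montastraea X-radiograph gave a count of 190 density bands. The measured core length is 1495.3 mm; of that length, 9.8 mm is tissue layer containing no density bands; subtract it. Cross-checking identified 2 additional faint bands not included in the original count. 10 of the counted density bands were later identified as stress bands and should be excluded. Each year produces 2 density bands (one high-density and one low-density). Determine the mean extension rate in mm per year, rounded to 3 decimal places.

Adjusted count: 190 − 10 + 2 = 182 density bands.
182 density bands at 2 per year is 182 / 2 = 91 years.
The growth record spans 1495.3 − 9.8 = 1485.5 mm.
1485.5 mm over 91 years gives 1485.5 / 91 ≈ 16.324 mm per year.

16.324 mm per year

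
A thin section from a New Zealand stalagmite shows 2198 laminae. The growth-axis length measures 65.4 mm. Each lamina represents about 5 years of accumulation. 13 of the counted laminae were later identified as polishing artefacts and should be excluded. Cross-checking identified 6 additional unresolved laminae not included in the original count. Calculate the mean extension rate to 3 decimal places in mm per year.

0.006 mm per year

After corrections the count is 2198 − 13 + 6 = 2191 laminae.
Multiplying by 5 years per lamina: 2191 × 5 = 10955 years.
Mean rate = 65.4 mm / 10955 years ≈ 0.006 mm per year.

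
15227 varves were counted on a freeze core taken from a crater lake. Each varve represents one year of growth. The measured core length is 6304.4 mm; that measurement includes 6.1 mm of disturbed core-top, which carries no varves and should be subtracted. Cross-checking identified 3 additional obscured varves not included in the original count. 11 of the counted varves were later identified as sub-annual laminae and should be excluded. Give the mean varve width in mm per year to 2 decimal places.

True varve count = 15227 − 11 + 3 = 15219.
Removing the 6.1 mm offcut leaves 6304.4 − 6.1 = 6298.3 mm.
Extension rate ≈ 6298.3 / 15219 = 0.41 mm per year.

0.41 mm per year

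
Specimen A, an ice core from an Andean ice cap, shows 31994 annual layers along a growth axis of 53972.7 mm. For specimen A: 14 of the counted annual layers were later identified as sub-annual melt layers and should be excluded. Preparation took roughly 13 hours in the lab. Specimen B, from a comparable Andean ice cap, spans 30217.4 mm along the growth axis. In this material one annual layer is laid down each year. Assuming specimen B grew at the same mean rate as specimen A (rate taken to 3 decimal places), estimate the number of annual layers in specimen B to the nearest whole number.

Specimen A: true annual layer count = 31994 − 14 = 31980.
A: Mean rate = 53972.7 mm / 31980 years ≈ 1.688 mm/yr.
Specimen B: 30217.4 mm / 1.688 mm per year = 17901.30 years ≈ 17901 annual layers.

17901 annual layers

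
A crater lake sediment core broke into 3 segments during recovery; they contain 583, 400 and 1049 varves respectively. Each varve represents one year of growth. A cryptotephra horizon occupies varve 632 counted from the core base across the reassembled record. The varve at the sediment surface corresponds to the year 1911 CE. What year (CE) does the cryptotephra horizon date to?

511 CE

Total varves = 583 + 400 + 1049 = 2032.
2032 − 632 = 1400 varves lie beyond the cryptotephra horizon toward the sediment surface.
1911 − 1400 = 511 CE.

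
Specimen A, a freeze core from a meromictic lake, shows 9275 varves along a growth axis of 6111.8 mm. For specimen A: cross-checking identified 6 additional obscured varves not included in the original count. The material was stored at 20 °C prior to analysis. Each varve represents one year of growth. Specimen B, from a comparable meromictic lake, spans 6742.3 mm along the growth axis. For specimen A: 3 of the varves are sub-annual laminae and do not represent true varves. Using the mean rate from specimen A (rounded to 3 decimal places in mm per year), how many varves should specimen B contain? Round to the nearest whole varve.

Specimen A: true varve count = 9275 − 3 + 6 = 9278.
A: Mean rate = 6111.8 mm / 9278 years ≈ 0.659 mm per year.
B spans 6742.3 / 0.659 = 10231.11 years ≈ 10231 varves.

10231 varves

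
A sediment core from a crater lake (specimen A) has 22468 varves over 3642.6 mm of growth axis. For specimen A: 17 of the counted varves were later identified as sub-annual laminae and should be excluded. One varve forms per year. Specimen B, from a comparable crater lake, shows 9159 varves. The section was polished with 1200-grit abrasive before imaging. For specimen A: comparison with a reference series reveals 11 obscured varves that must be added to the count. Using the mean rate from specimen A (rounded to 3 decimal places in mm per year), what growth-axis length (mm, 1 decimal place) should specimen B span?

1483.8 mm

Specimen A: true varve count = 22468 − 17 + 11 = 22462.
A: 3642.6 mm over 22462 years gives 3642.6 / 22462 ≈ 0.162 mm/year.
Length of B = 0.162 × 9159 = 1483.8 mm.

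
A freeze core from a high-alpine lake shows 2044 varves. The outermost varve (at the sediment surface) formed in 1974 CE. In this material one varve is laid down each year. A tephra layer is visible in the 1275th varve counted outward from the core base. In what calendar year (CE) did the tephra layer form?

1205 CE

The tephra layer sits at varve 1275 from the core base, so 2044 − 1275 = 769 varves formed after it.
The varve at the sediment surface is 1974 CE, so the tephra layer dates to 1974 − 769 = 1205 CE.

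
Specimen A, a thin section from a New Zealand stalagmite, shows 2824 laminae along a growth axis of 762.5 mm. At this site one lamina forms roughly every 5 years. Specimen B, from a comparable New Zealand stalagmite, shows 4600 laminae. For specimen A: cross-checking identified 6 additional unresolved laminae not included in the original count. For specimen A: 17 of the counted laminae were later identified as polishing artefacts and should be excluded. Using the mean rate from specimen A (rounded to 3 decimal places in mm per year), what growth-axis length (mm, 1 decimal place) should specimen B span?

Specimen A: true lamina count = 2824 − 17 + 6 = 2813.
Specimen A: multiplying by 5 years per lamina: 2813 × 5 = 14065 years.
A: 762.5 mm over 14065 years gives 762.5 / 14065 ≈ 0.054 mm/yr.
Specimen B: multiplying by 5 years per lamina: 4600 × 5 = 23000 years. For B, 0.054 mm/year × 23000 years = 1242.0 mm.

1242.0 mm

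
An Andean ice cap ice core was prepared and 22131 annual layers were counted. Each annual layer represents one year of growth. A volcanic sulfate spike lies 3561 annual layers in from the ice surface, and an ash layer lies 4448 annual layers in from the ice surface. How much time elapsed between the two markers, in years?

4448 − 3561 = 887 annual layers lie between the two events.
At one annual layer per year, 887 years elapsed between them.

887 yr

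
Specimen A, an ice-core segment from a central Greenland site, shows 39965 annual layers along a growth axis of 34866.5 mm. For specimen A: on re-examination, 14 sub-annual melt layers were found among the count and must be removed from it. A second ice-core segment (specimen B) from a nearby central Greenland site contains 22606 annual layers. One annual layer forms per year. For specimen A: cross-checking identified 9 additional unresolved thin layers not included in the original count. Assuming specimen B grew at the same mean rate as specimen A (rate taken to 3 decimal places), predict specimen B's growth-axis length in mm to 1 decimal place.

19735.0 mm

Specimen A: after corrections the count is 39965 − 14 + 9 = 39960 annual layers.
A: Mean rate = 34866.5 mm / 39960 years ≈ 0.873 mm/year.
For B, 0.873 mm/year × 22606 years = 19735.0 mm.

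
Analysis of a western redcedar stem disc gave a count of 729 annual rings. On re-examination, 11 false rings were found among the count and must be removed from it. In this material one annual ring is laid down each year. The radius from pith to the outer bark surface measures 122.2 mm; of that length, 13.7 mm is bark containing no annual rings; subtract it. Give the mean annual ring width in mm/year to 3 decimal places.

0.151 mm/year

True annual ring count = 729 − 11 = 718.
Net length = 122.2 − 13.7 = 108.5 mm.
Mean rate = 108.5 mm / 718 years ≈ 0.151 mm/year.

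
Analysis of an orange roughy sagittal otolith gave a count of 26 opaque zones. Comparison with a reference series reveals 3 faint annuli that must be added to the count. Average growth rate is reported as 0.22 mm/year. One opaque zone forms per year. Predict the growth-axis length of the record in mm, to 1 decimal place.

Correcting the raw count gives 26 + 3 = 29 true opaque zones.
Predicted length = 0.22 mm/year × 29 years = 6.4 mm.

6.4 mm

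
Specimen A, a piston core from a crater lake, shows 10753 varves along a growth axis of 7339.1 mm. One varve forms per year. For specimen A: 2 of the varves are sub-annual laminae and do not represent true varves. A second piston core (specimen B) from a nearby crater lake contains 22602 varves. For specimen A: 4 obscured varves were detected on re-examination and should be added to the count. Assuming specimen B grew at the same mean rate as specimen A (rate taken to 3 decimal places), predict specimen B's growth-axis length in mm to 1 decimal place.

15414.6 mm

Specimen A: true varve count = 10753 − 2 + 4 = 10755.
A: Extension rate ≈ 7339.1 / 10755 = 0.682 mm/yr.
B's length ≈ 0.682 × 22602 = 15414.6 mm.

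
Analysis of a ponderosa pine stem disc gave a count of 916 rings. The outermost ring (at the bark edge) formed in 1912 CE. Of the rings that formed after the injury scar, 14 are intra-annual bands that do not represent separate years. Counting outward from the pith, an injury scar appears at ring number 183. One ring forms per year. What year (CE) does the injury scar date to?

1193 CE

916 − 183 = 733 rings lie beyond the injury scar toward the bark edge.
Removing the 14 false rings leaves 733 − 14 = 719 true rings beyond the injury scar.
The ring at the bark edge is 1912 CE, so the injury scar dates to 1912 − 719 = 1193 CE.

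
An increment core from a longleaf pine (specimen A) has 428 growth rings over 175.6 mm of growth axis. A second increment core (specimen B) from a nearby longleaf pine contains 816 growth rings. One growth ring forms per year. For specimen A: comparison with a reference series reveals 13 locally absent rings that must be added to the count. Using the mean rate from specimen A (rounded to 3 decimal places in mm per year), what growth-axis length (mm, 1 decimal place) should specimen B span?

Specimen A: adjusted count: 428 + 13 = 441 growth rings.
A: Mean rate = 175.6 mm / 441 years ≈ 0.398 mm/yr.
For B, 0.398 mm/year × 816 years = 324.8 mm.

324.8 mm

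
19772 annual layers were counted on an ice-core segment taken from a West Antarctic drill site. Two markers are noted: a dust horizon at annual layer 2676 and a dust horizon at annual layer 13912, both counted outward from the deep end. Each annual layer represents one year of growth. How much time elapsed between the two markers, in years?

11236 yr

13912 − 2676 = 11236 annual layers lie between the two events.
That is 11236 years at one annual layer per year.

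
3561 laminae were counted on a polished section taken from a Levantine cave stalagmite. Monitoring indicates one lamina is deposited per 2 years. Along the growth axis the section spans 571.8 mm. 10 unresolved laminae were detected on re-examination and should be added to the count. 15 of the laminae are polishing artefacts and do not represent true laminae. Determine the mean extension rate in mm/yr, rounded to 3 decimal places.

0.080 mm/yr

Adjusted count: 3561 − 15 + 10 = 3556 laminae.
At 2 years per lamina, 3556 × 2 = 7112 years.
571.8 mm over 7112 years gives 571.8 / 7112 ≈ 0.080 mm/yr.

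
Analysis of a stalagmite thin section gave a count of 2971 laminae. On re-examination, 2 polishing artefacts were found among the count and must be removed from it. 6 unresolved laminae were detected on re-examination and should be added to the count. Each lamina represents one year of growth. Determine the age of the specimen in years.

2975 years

True lamina count = 2971 − 2 + 6 = 2975.
At one lamina per year, that is 2975 years.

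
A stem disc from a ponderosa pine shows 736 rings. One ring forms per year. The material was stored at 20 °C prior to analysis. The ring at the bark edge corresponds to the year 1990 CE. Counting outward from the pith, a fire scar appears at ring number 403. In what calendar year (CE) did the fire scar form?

The fire scar sits at ring 403 from the pith, so 736 − 403 = 333 rings formed after it.
Counting back 333 years from 1990 CE places the fire scar in 1990 − 333 = 1657 CE.

1657 CE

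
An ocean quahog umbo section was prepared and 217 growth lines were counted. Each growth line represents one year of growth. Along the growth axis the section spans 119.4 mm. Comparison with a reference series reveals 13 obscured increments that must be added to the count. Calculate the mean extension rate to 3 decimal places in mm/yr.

0.519 mm/yr

Correcting the raw count gives 217 + 13 = 230 true growth lines.
119.4 mm over 230 years gives 119.4 / 230 ≈ 0.519 mm/yr.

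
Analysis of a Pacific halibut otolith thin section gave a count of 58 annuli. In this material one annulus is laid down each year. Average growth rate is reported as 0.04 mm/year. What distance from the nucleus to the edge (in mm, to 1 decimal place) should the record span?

2.3 mm

The record spans 58 years at 0.04 mm per year.
Predicted length = 0.04 mm/year × 58 years = 2.3 mm.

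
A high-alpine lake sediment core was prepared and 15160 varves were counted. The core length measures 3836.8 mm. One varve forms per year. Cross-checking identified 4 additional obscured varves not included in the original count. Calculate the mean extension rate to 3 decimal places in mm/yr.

True varve count = 15160 + 4 = 15164.
Mean rate = 3836.8 mm / 15164 years ≈ 0.253 mm/yr.

0.253 mm/yr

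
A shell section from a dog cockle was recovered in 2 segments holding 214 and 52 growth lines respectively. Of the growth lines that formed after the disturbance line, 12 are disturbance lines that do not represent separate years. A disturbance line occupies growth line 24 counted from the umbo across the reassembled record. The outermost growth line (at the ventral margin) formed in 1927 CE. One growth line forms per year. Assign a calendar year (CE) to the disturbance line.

Total growth lines = 214 + 52 = 266.
The disturbance line sits at growth line 24 from the umbo, so 266 − 24 = 242 growth lines formed after it.
242 − 12 false = 230 true growth lines after the disturbance line.
Counting back 230 years from 1927 CE places the disturbance line in 1927 − 230 = 1697 CE.

1697 CE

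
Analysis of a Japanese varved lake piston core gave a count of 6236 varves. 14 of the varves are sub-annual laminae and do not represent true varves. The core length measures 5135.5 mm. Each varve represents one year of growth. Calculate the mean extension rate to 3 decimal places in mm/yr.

True varve count = 6236 − 14 = 6222.
Extension rate ≈ 5135.5 / 6222 = 0.825 mm/yr.

0.825 mm/yr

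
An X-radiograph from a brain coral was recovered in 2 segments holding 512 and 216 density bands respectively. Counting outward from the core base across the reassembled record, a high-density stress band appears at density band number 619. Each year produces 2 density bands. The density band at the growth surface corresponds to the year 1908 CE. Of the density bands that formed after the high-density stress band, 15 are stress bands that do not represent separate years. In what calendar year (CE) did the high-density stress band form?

Total density bands = 512 + 216 = 728.
728 − 619 = 109 density bands lie beyond the high-density stress band toward the growth surface.
Excluding 15 false density bands: 109 − 15 = 94.
With 2 density bands per year, 94 / 2 = 47 years.
The density band at the growth surface is 1908 CE, so the high-density stress band dates to 1908 − 47 = 1861 CE.

1861 CE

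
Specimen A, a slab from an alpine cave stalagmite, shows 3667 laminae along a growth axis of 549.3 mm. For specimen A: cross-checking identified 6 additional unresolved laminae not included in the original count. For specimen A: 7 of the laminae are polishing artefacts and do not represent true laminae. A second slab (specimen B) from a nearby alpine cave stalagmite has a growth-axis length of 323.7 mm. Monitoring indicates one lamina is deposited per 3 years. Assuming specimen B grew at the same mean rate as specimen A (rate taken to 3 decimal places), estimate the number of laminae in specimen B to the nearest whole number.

Specimen A: true lamina count = 3667 − 7 + 6 = 3666.
Specimen A: multiplying by 3 years per lamina: 3666 × 3 = 10998 years.
A: Mean rate = 549.3 mm / 10998 years ≈ 0.050 mm per year.
B spans 323.7 / 0.050 = 6474.00 years; at 3 years per lamina that is 6474.00 / 3 ≈ 2158 laminae.

2158 laminae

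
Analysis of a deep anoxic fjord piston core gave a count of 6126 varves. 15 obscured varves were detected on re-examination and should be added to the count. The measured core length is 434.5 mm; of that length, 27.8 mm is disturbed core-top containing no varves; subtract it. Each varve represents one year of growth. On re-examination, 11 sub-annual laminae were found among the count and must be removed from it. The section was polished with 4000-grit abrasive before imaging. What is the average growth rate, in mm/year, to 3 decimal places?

After corrections the count is 6126 − 11 + 15 = 6130 varves.
Net length = 434.5 − 27.8 = 406.7 mm.
Extension rate ≈ 406.7 / 6130 = 0.066 mm/year.

0.066 mm/year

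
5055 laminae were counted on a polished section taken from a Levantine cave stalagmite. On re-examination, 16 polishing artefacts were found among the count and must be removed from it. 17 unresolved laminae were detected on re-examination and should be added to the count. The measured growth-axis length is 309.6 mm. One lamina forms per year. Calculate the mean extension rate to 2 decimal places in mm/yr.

0.06 mm/yr

True lamina count = 5055 − 16 + 17 = 5056.
309.6 mm over 5056 years gives 309.6 / 5056 ≈ 0.06 mm/yr.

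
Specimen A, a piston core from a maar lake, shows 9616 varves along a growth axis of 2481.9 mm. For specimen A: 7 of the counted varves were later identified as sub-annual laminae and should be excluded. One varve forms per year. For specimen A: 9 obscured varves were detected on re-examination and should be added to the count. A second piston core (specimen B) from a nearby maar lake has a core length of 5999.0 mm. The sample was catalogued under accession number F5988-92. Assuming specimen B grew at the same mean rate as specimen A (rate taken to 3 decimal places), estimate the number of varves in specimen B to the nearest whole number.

23252 varves

Specimen A: adjusted count: 9616 − 7 + 9 = 9618 varves.
A: Mean rate = 2481.9 mm / 9618 years ≈ 0.258 mm per year.
For B, 5999.0 / 0.258 = 23251.94 years ≈ 23252 varves.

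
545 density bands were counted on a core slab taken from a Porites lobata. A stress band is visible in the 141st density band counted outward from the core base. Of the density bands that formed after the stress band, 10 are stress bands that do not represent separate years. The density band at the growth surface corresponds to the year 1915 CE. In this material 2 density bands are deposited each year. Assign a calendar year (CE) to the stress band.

545 − 141 = 404 density bands lie beyond the stress band toward the growth surface.
Excluding 10 false density bands: 404 − 10 = 394.
Dividing by 2 density bands per year: 394 / 2 = 197 years.
The density band at the growth surface is 1915 CE, so the stress band dates to 1915 − 197 = 1718 CE.

1718 CE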